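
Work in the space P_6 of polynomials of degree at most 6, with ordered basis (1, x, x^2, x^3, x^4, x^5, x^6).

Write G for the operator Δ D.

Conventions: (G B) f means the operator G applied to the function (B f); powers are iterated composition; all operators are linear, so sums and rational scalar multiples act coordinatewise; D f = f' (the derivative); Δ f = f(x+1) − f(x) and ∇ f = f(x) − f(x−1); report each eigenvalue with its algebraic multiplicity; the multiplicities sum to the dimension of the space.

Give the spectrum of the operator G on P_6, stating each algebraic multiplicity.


image of 1: 0
image of x: 0
image of x^2: 2
image of x^3: 6x + 3
image of x^4: 12x^2 + 12x + 4
image of x^5: 20x^3 + 30x^2 + 20x + 5
image of x^6: 30x^4 + 60x^3 + 60x^2 + 30x + 6
the matrix is upper triangular; its diagonal is (0, 0, 0, 0, 0, 0, 0)
for a triangular matrix the eigenvalues are the diagonal entries, with algebraic multiplicity their repetition count

λ = 0 (multiplicity 7)


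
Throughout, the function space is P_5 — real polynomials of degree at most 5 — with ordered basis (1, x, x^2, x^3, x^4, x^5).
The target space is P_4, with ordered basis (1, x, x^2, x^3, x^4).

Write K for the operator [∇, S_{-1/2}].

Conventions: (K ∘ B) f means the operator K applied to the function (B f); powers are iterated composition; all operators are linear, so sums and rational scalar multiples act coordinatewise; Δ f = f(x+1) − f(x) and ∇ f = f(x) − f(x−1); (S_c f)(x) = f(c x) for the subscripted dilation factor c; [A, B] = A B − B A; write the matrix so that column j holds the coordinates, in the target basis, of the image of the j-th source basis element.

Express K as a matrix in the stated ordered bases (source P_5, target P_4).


the matrix is [[0, -3/2, 3/4, -9/8, 15/16, -33/32]; [0, 0, 3/2, -9/8, 9/4, -75/32]; [0, 0, 0, -9/8, 9/8, -45/16]; [0, 0, 0, 0, 3/4, -15/16]; [0, 0, 0, 0, 0, -15/32]] (rows listed top to bottom)

image of 1: 0
image of x: -3/2
image of x^2: (3/2)x + 3/4
image of x^3: -(9/8)x^2 - (9/8)x - 9/8
image of x^4: (3/4)x^3 + (9/8)x^2 + (9/4)x + 15/16
image of x^5: -(15/32)x^4 - (15/16)x^3 - (45/16)x^2 - (75/32)x - 33/32
each image's coordinates form column j of the matrix


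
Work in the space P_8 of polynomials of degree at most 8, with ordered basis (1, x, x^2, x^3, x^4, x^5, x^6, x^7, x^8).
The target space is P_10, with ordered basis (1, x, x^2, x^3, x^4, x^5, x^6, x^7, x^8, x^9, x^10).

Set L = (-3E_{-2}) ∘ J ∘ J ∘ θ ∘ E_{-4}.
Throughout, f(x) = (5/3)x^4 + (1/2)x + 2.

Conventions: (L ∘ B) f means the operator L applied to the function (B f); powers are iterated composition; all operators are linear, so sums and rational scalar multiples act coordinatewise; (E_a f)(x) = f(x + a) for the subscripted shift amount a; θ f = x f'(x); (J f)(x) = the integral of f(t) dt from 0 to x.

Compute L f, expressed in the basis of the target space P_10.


E_{-4} f = (5/3)x^4 - (80/3)x^3 + 160x^2 - (2557/6)x + 1280/3
θ E_{-4} f = (20/3)x^4 - 80x^3 + 320x^2 - (2557/6)x
J θ E_{-4} f = (4/3)x^5 - 20x^4 + (320/3)x^3 - (2557/12)x^2
J (J ∘ θ ∘ E_{-4}) f = (2/9)x^6 - 4x^5 + (80/3)x^4 - (2557/36)x^3
E_{-2} J (J ∘ θ ∘ E_{-4}) f = (2/9)x^6 - (20/3)x^5 + 80x^4 - (5759/12)x^3 + (2879/2)x^2 - (6205/3)x + 10234/9
(-3E_{-2}) J (J ∘ θ ∘ E_{-4}) f = -(2/3)x^6 + 20x^5 - 240x^4 + (5759/4)x^3 - (8637/2)x^2 + 6205x - 10234/3

g(x) = -(2/3)x^6 + 20x^5 - 240x^4 + (5759/4)x^3 - (8637/2)x^2 + 6205x - 10234/3


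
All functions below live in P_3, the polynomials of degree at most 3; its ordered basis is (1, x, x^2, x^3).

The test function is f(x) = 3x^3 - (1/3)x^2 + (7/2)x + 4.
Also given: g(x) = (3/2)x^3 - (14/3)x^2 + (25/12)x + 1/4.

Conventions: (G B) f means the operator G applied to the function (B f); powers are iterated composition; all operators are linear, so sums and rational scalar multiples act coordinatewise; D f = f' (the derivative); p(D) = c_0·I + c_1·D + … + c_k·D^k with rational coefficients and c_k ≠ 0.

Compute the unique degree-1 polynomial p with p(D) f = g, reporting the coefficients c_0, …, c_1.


D^0 f = 3x^3 - (1/3)x^2 + (7/2)x + 4
D^1 f = 9x^2 - (2/3)x + 7/2
matching coefficients of g against c_0 f + c_1 Df + … from the top degree down determines the c_i
solution: c_0 = 1/2, c_1 = -1/2

c_0 = 1/2, c_1 = -1/2


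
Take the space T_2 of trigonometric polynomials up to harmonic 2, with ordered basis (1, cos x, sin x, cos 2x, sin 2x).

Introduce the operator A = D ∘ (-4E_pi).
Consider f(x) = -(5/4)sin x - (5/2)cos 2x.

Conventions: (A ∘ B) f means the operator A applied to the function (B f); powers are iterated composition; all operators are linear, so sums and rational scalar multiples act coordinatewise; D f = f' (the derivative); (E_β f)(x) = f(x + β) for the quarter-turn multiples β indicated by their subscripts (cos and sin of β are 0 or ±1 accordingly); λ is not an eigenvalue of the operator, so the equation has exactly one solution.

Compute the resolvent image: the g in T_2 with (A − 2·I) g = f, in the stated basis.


the result is g(x) = (1/4)cos x + (1/8)sin x + (5/68)cos 2x + (5/17)sin 2x

write g with unknown coordinates in the stated basis and equate coefficients in (A − 2·I) g = f
solving from the highest basis element down gives g = (1/4)cos x + (1/8)sin x + (5/68)cos 2x + (5/17)sin 2x
check: A g = (1/2)cos x - sin x - (40/17)cos 2x + (10/17)sin 2x
so A g − 2·g = -(5/4)sin x - (5/2)cos 2x = f ✓


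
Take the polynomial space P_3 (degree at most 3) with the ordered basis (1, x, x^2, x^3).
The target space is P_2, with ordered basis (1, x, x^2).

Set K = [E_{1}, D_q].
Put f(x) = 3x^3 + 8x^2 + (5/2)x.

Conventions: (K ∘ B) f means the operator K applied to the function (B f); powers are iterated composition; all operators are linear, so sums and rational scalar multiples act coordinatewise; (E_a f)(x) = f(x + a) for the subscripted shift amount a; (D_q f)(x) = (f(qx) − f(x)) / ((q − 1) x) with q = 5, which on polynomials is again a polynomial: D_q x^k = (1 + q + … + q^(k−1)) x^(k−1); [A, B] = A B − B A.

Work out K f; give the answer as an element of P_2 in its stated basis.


g(x) = 132x + 116

D_q f = 93x^2 + 48x + 5/2
E_{1} D_q f = 93x^2 + 234x + 287/2
E_{1} f = 3x^3 + 17x^2 + (55/2)x + 27/2
D_q E_{1} f = 93x^2 + 102x + 55/2
[E_{1}, D_q] f = 132x + 116


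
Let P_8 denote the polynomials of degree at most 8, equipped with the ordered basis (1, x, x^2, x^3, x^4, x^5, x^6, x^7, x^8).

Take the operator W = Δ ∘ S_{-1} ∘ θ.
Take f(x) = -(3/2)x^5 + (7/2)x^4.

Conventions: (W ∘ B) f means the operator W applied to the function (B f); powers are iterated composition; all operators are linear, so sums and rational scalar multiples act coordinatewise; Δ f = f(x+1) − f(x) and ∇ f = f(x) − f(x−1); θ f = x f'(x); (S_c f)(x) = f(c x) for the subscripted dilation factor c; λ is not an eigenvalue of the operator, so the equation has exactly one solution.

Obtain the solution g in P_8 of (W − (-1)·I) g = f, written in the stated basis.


write g with unknown coordinates in the stated basis and equate coefficients in (W − (-1)·I) g = f
solving from the highest basis element down gives g = -(3/2)x^5 - 34x^4 + 469x^3 + 4962x^2 - (30241/2)x - 23509
check: W g = (75/2)x^4 - 469x^3 - 4962x^2 + (30241/2)x + 23509
so W g − (-1)·g = -(3/2)x^5 + (7/2)x^4 = f ✓

the image equals g(x) = -(3/2)x^5 - 34x^4 + 469x^3 + 4962x^2 - (30241/2)x - 23509


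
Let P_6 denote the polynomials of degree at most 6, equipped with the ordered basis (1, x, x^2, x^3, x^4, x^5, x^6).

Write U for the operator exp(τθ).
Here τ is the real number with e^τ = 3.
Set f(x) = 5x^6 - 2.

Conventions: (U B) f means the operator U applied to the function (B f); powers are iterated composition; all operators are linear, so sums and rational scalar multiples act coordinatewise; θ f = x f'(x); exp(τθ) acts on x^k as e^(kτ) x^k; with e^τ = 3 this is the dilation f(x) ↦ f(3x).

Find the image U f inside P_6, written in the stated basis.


exp(τθ) x^k = e^(kτ) x^k; with e^τ = 3 this sends x^k to 3^k x^k
x^6 ↦ 729 x^6
applying this coordinatewise to f: exp(τθ) f = 3645x^6 - 2

the result is g(x) = 3645x^6 - 2


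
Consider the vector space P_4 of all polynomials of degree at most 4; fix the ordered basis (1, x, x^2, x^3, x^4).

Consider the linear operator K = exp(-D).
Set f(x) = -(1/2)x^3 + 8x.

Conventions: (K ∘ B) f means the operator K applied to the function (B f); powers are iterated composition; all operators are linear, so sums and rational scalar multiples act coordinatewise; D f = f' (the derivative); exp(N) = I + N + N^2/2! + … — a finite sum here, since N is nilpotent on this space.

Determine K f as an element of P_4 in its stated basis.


order-1 term: (3/2)x^2 - 8
order-2 term: -(3/2)x
order-3 term: 1/2
the series for exp(-D) f terminates at order 3
exp(-D) f = -(1/2)x^3 + (3/2)x^2 + (13/2)x - 15/2

the image equals g(x) = -(1/2)x^3 + (3/2)x^2 + (13/2)x - 15/2


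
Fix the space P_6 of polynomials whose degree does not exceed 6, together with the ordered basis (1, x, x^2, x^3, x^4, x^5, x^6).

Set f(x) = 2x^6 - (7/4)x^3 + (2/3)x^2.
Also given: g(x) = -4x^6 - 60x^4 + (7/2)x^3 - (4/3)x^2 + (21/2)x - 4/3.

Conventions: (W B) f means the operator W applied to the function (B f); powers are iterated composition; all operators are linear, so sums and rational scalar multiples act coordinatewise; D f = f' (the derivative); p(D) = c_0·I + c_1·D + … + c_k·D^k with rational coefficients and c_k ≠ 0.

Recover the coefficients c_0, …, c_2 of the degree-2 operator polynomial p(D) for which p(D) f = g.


D^0 f = 2x^6 - (7/4)x^3 + (2/3)x^2
D^1 f = 12x^5 - (21/4)x^2 + (4/3)x
D^2 f = 60x^4 - (21/2)x + 4/3
matching coefficients of g against c_0 f + c_1 Df + … from the top degree down determines the c_i
solution: c_0 = -2, c_1 = 0, c_2 = -1

c_0 = -2, c_1 = 0, c_2 = -1


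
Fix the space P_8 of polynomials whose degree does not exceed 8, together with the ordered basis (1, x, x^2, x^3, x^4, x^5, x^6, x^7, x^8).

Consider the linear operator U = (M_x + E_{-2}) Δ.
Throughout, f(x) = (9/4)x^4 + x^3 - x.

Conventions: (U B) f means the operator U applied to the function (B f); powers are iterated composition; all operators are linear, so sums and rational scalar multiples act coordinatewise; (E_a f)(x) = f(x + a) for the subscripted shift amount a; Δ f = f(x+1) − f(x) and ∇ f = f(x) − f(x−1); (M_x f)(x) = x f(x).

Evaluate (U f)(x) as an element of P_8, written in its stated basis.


the image equals g(x) = 9x^4 + (51/2)x^3 - (51/2)x^2 + (225/4)x - 111/4

Δ f = 9x^3 + (33/2)x^2 + 12x + 9/4
M_x Δ f = 9x^4 + (33/2)x^3 + 12x^2 + (9/4)x
E_{-2} Δ f = 9x^3 - (75/2)x^2 + 54x - 111/4
(M_x + E_{-2}) Δ f = 9x^4 + (51/2)x^3 - (51/2)x^2 + (225/4)x - 111/4


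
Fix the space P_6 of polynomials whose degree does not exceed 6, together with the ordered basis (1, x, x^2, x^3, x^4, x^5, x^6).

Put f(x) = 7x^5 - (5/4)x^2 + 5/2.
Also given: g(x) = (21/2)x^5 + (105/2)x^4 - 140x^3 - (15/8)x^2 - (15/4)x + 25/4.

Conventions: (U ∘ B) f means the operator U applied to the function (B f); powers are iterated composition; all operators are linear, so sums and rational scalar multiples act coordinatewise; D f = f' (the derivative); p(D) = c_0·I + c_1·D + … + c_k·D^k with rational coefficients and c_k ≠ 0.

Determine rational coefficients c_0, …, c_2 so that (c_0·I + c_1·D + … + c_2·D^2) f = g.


D^0 f = 7x^5 - (5/4)x^2 + 5/2
D^1 f = 35x^4 - (5/2)x
D^2 f = 140x^3 - 5/2
matching coefficients of g against c_0 f + c_1 Df + … from the top degree down determines the c_i
solution: c_0 = 3/2, c_1 = 3/2, c_2 = -1

p(D) = (3/2)·I + (3/2)·D − D^2, i.e. c_0 = 3/2, c_1 = 3/2, c_2 = -1


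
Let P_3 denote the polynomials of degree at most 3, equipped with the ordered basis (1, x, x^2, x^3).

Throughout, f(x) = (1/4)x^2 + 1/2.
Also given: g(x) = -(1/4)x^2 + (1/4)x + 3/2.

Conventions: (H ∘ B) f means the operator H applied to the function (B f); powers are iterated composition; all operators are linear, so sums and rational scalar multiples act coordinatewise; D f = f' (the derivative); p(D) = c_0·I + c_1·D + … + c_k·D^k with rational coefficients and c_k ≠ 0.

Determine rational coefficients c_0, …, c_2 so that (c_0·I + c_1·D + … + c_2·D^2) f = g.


p(D) = -I + (1/2)·D + 4·D^2, i.e. c_0 = -1, c_1 = 1/2, c_2 = 4

D^0 f = (1/4)x^2 + 1/2
D^1 f = (1/2)x
D^2 f = 1/2
matching coefficients of g against c_0 f + c_1 Df + … from the top degree down determines the c_i
solution: c_0 = -1, c_1 = 1/2, c_2 = 4


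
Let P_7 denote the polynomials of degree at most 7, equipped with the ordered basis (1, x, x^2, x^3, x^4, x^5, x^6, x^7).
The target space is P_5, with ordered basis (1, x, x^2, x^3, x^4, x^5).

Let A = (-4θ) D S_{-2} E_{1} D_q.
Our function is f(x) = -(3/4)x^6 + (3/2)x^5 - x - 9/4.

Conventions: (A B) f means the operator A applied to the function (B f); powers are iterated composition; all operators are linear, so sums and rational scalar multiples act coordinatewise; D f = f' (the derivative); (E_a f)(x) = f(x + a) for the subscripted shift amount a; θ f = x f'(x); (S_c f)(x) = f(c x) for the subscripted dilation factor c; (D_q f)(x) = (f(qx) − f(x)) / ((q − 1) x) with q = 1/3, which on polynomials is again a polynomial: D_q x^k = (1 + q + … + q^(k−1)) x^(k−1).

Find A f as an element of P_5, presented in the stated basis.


the result is g(x) = -(232960/81)x^4 + (70016/27)x^3 - (11776/27)x^2 - (5728/81)x

D_q f = -(91/81)x^5 + (121/54)x^4 - 1
E_{1} D_q f = -(91/81)x^5 - (547/162)x^4 - (184/81)x^3 + (179/81)x^2 + (271/81)x + 19/162
S_{-2} E_{1} D_q f = (2912/81)x^5 - (4376/81)x^4 + (1472/81)x^3 + (716/81)x^2 - (542/81)x + 19/162
D (S_{-2} E_{1} D_q) f = (14560/81)x^4 - (17504/81)x^3 + (1472/27)x^2 + (1432/81)x - 542/81
θ D (S_{-2} E_{1} D_q) f = (58240/81)x^4 - (17504/27)x^3 + (2944/27)x^2 + (1432/81)x
(-4θ) D (S_{-2} E_{1} D_q) f = -(232960/81)x^4 + (70016/27)x^3 - (11776/27)x^2 - (5728/81)x


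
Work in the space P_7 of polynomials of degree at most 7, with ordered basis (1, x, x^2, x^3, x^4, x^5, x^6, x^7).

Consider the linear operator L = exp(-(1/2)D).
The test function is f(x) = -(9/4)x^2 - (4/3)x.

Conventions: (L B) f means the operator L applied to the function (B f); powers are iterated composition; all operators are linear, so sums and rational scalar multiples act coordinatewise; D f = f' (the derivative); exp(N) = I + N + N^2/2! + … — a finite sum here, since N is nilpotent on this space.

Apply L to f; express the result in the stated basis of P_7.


order-1 term: (9/4)x + 2/3
order-2 term: -9/16
the series for exp(-(1/2)D) f terminates at order 2
exp(-(1/2)D) f = -(9/4)x^2 + (11/12)x + 5/48

the image equals g(x) = -(9/4)x^2 + (11/12)x + 5/48


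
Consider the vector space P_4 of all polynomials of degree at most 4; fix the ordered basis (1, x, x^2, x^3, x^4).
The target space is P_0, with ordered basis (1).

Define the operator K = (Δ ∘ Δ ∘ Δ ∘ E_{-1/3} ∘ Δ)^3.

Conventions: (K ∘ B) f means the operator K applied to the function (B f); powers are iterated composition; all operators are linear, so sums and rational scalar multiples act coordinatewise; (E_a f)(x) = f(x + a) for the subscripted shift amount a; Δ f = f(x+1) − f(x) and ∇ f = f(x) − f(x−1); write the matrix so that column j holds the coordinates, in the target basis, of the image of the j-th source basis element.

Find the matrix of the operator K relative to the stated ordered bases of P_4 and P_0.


the matrix is [[0, 0, 0, 0, 0]] (rows listed top to bottom)

image of 1: 0
image of x: 0
image of x^2: 0
image of x^3: 0
image of x^4: 0
each image's coordinates form column j of the matrix


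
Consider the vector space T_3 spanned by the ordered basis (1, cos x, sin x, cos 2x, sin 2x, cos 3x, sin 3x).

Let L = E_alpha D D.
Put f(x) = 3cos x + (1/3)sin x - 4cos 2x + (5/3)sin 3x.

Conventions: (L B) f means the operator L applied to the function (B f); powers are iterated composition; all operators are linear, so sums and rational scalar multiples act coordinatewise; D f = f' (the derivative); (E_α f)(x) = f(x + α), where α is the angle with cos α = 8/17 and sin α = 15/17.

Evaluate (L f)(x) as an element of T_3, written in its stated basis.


the image equals g(x) = -(29/17)cos x + (127/51)sin x - (2576/289)cos 2x - (3840/289)sin 2x + (7425/4913)cos 3x + (73320/4913)sin 3x

D f = (1/3)cos x - 3sin x + 8sin 2x + 5cos 3x
D D f = -3cos x - (1/3)sin x + 16cos 2x - 15sin 3x
E_alpha (D D) f = -(29/17)cos x + (127/51)sin x - (2576/289)cos 2x - (3840/289)sin 2x + (7425/4913)cos 3x + (73320/4913)sin 3x


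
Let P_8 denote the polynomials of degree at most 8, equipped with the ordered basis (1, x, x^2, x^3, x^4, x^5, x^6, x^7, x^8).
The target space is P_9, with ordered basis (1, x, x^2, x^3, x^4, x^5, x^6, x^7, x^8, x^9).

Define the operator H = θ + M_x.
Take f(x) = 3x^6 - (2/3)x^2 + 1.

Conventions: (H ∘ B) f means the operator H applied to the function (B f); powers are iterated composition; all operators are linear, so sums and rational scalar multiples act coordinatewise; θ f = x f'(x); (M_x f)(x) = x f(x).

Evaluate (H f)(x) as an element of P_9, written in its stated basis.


the image equals g(x) = 3x^7 + 18x^6 - (2/3)x^3 - (4/3)x^2 + x

θ f = 18x^6 - (4/3)x^2
M_x f = 3x^7 - (2/3)x^3 + x
(θ + M_x) f = 3x^7 + 18x^6 - (2/3)x^3 - (4/3)x^2 + x


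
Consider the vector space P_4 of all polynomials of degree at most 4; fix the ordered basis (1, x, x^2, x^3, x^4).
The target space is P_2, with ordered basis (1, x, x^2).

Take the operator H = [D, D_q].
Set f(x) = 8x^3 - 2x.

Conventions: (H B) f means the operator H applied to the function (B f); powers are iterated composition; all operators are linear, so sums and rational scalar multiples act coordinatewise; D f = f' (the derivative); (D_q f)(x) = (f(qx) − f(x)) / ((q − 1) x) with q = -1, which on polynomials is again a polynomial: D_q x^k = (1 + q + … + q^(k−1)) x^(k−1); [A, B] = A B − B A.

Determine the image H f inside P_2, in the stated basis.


D_q f = 8x^2 - 2
D D_q f = 16x
D f = 24x^2 - 2
D_q D f = 0
[D, D_q] f = 16x

g(x) = 16x


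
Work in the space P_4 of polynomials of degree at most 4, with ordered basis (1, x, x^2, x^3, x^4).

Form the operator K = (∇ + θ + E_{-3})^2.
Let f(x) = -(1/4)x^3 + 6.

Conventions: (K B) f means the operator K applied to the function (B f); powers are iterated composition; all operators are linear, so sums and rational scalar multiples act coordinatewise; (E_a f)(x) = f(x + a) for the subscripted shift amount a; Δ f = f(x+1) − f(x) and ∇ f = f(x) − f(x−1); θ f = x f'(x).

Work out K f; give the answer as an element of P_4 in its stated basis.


∇ f = -(3/4)x^2 + (3/4)x - 1/4
θ f = -(3/4)x^3
E_{-3} f = -(1/4)x^3 + (9/4)x^2 - (27/4)x + 51/4
(∇ + θ + E_{-3}) f = -x^3 + (3/2)x^2 - 6x + 25/2
∇ (∇ + θ + E_{-3}) f = -3x^2 + 6x - 17/2
θ (∇ + θ + E_{-3}) f = -3x^3 + 3x^2 - 6x
E_{-3} (∇ + θ + E_{-3}) f = -x^3 + (21/2)x^2 - 42x + 71
(∇ + θ + E_{-3}) (∇ + θ + E_{-3}) f = -4x^3 + (21/2)x^2 - 42x + 125/2

g(x) = -4x^3 + (21/2)x^2 - 42x + 125/2


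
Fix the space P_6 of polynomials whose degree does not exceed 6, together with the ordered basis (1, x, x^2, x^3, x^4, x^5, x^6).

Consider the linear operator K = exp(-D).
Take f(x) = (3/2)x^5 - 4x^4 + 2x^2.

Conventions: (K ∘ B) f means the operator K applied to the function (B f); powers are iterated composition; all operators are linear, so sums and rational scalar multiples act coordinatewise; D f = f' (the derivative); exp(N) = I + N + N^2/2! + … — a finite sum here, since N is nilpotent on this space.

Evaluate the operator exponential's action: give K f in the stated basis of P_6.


order-1 term: -(15/2)x^4 + 16x^3 - 4x
order-2 term: 15x^3 - 24x^2 + 2
order-3 term: -15x^2 + 16x
order-4 term: (15/2)x - 4
order-5 term: -3/2
the series for exp(-D) f terminates at order 5
exp(-D) f = (3/2)x^5 - (23/2)x^4 + 31x^3 - 37x^2 + (39/2)x - 7/2

the image equals g(x) = (3/2)x^5 - (23/2)x^4 + 31x^3 - 37x^2 + (39/2)x - 7/2


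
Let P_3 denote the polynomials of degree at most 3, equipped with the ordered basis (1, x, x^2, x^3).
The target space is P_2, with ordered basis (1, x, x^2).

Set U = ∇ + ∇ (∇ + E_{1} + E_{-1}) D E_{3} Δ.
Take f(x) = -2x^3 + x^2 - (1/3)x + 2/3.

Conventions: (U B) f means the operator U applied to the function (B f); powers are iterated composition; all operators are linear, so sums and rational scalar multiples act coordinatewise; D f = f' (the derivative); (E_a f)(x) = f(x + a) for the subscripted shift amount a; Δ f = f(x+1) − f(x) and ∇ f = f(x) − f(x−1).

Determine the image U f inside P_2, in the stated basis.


∇ f = -6x^2 + 8x - 10/3
Δ f = -6x^2 - 4x - 4/3
E_{3} Δ f = -6x^2 - 40x - 202/3
D E_{3} Δ f = -12x - 40
∇ (D E_{3} Δ) f = -12
E_{1} (D E_{3} Δ) f = -12x - 52
E_{-1} (D E_{3} Δ) f = -12x - 28
(∇ + E_{1} + E_{-1}) (D E_{3} Δ) f = -24x - 92
∇ (∇ + E_{1} + E_{-1}) (D E_{3} Δ) f = -24
(∇ + ∇ (∇ + E_{1} + E_{-1}) D E_{3} Δ) f = -6x^2 + 8x - 82/3

the image equals g(x) = -6x^2 + 8x - 82/3


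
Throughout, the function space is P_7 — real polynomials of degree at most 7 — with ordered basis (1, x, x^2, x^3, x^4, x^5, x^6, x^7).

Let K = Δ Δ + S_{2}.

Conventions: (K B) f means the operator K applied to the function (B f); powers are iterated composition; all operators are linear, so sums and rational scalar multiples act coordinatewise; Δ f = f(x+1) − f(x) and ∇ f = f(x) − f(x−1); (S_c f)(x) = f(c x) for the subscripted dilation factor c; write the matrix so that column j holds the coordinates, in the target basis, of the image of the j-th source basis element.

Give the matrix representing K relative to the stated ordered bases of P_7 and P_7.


image of 1: 1
image of x: 2x
image of x^2: 4x^2 + 2
image of x^3: 8x^3 + 6x + 6
image of x^4: 16x^4 + 12x^2 + 24x + 14
image of x^5: 32x^5 + 20x^3 + 60x^2 + 70x + 30
image of x^6: 64x^6 + 30x^4 + 120x^3 + 210x^2 + 180x + 62
image of x^7: 128x^7 + 42x^5 + 210x^4 + 490x^3 + 630x^2 + 434x + 126
each image's coordinates form column j of the matrix

the matrix is [[1, 0, 2, 6, 14, 30, 62, 126]; [0, 2, 0, 6, 24, 70, 180, 434]; [0, 0, 4, 0, 12, 60, 210, 630]; [0, 0, 0, 8, 0, 20, 120, 490]; [0, 0, 0, 0, 16, 0, 30, 210]; [0, 0, 0, 0, 0, 32, 0, 42]; [0, 0, 0, 0, 0, 0, 64, 0]; [0, 0, 0, 0, 0, 0, 0, 128]] (rows listed top to bottom)


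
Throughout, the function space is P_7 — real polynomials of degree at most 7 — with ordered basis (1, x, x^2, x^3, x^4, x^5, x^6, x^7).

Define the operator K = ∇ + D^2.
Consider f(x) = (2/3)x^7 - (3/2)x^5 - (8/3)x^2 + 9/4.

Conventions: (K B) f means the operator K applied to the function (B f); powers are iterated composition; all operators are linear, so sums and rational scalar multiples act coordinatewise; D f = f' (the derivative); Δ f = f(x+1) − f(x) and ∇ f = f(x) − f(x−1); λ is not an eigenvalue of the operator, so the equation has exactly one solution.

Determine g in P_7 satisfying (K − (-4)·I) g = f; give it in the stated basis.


the result is g(x) = (1/6)x^7 - (7/24)x^6 - (13/16)x^5 + (125/192)x^4 + (275/64)x^3 - (3689/768)x^2 - (2701/1536)x + 8479/6144

write g with unknown coordinates in the stated basis and equate coefficients in (K − (-4)·I) g = f
solving from the highest basis element down gives g = (1/6)x^7 - (7/24)x^6 - (13/16)x^5 + (125/192)x^4 + (275/64)x^3 - (3689/768)x^2 - (2701/1536)x + 8479/6144
check: K g = (7/6)x^6 + (7/4)x^5 - (125/48)x^4 - (275/16)x^3 + (1059/64)x^2 + (2701/384)x - 5023/1536
so K g − (-4)·g = (2/3)x^7 - (3/2)x^5 - (8/3)x^2 + 9/4 = f ✓


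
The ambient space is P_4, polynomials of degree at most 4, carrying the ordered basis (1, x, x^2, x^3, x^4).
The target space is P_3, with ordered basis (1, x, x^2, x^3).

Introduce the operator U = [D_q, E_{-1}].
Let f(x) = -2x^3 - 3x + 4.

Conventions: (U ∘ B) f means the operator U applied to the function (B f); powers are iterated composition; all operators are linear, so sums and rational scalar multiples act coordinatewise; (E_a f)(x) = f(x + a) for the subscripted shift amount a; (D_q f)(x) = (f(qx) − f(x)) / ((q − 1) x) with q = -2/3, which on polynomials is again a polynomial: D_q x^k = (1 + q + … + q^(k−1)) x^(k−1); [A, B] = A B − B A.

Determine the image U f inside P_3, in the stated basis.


E_{-1} f = -2x^3 + 6x^2 - 9x + 9
D_q E_{-1} f = -(14/9)x^2 + 2x - 9
D_q f = -(14/9)x^2 - 3
E_{-1} D_q f = -(14/9)x^2 + (28/9)x - 41/9
[D_q, E_{-1}] f = -(10/9)x - 40/9

g(x) = -(10/9)x - 40/9


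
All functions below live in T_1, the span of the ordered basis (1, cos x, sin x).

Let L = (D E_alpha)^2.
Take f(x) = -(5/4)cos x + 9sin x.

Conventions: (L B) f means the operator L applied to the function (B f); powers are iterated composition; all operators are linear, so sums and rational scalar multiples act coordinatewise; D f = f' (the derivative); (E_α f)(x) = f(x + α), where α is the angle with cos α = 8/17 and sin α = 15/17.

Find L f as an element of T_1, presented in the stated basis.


the image equals g(x) = -(9445/1156)cos x + (1149/289)sin x

E_alpha f = (125/17)cos x + (363/68)sin x
D E_alpha f = (363/68)cos x - (125/17)sin x
E_alpha (D E_alpha) f = -(1149/289)cos x - (9445/1156)sin x
D E_alpha (D E_alpha) f = -(9445/1156)cos x + (1149/289)sin x


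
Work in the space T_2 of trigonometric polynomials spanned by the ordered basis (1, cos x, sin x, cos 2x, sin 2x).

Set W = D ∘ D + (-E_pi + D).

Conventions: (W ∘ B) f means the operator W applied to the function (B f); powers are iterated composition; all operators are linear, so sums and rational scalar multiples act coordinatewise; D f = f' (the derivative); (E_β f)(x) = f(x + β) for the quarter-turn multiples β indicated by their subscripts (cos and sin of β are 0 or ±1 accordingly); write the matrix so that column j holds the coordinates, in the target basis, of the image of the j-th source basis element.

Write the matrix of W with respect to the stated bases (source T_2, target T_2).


image of 1: -1
image of cos x: -sin x
image of sin x: cos x
image of cos 2x: -5cos 2x - 2sin 2x
image of sin 2x: 2cos 2x - 5sin 2x
each image's coordinates form column j of the matrix

the matrix is [[-1, 0, 0, 0, 0]; [0, 0, 1, 0, 0]; [0, -1, 0, 0, 0]; [0, 0, 0, -5, 2]; [0, 0, 0, -2, -5]] (rows listed top to bottom)


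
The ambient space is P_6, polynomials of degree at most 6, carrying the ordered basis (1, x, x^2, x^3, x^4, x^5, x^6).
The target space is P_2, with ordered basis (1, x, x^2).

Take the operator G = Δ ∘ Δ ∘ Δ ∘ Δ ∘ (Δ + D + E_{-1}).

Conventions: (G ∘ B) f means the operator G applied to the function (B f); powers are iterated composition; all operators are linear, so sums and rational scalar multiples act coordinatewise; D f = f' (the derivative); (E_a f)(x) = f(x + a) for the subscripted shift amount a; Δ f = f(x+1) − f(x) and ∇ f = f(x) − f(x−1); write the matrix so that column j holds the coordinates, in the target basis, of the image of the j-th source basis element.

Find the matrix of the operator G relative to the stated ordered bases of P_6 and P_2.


the matrix is [[0, 0, 0, 0, 24, 360, 3720]; [0, 0, 0, 0, 0, 120, 2160]; [0, 0, 0, 0, 0, 0, 360]] (rows listed top to bottom)

image of 1: 0
image of x: 0
image of x^2: 0
image of x^3: 0
image of x^4: 24
image of x^5: 120x + 360
image of x^6: 360x^2 + 2160x + 3720
each image's coordinates form column j of the matrix


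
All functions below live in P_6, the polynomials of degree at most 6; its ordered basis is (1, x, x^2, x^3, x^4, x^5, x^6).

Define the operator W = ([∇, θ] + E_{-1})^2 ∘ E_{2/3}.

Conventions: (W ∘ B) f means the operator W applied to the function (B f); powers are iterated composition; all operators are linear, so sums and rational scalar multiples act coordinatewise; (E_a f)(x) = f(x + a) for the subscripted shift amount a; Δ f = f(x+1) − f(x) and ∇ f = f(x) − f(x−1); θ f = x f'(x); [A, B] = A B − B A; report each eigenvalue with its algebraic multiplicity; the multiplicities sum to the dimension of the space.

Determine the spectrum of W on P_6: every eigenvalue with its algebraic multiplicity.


λ = 1 (multiplicity 7)

image of 1: 1
image of x: x + 2/3
image of x^2: x^2 + (4/3)x - 14/9
image of x^3: x^3 + 2x^2 - (14/3)x + 8/27
image of x^4: x^4 + (8/3)x^3 - (28/3)x^2 + (32/27)x + 448/81
image of x^5: x^5 + (10/3)x^4 - (140/9)x^3 + (80/27)x^2 + (2240/81)x - 4864/243
image of x^6: x^6 + 4x^5 - (70/3)x^4 + (160/27)x^3 + (2240/27)x^2 - (9728/81)x + 36352/729
the matrix is upper triangular; its diagonal is (1, 1, 1, 1, 1, 1, 1)
for a triangular matrix the eigenvalues are the diagonal entries, with algebraic multiplicity their repetition count


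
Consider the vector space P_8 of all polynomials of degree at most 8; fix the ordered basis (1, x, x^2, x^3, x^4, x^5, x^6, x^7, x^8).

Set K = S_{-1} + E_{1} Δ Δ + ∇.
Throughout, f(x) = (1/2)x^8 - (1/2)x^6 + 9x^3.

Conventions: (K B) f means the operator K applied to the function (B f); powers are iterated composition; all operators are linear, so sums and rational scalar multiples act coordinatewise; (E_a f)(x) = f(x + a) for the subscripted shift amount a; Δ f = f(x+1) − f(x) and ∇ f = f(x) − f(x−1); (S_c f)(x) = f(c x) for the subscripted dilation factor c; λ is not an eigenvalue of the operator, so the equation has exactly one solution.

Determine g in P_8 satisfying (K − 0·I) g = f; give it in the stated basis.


write g with unknown coordinates in the stated basis and equate coefficients in (K − 0·I) g = f
solving from the highest basis element down gives g = (1/2)x^8 + 4x^7 - (85/2)x^6 + 193x^5 - (7725/2)x^4 - 12651x^3 + (87315/2)x^2 - 125798x + 415719
check: K g = (1/2)x^8 - (1/2)x^6 + 9x^3
so K g − 0·g = (1/2)x^8 - (1/2)x^6 + 9x^3 = f ✓

the result is g(x) = (1/2)x^8 + 4x^7 - (85/2)x^6 + 193x^5 - (7725/2)x^4 - 12651x^3 + (87315/2)x^2 - 125798x + 415719


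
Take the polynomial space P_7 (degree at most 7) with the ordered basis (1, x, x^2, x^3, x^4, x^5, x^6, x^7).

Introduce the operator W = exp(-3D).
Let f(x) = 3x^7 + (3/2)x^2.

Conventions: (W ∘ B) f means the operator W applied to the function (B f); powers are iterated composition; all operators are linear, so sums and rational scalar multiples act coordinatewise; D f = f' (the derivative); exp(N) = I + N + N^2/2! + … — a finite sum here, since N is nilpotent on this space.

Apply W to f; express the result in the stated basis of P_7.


order-1 term: -63x^6 - 9x
order-2 term: 567x^5 + 27/2
order-3 term: -2835x^4
order-4 term: 8505x^3
order-5 term: -15309x^2
order-6 term: 15309x
order-7 term: -6561
the series for exp(-3D) f terminates at order 7
exp(-3D) f = 3x^7 - 63x^6 + 567x^5 - 2835x^4 + 8505x^3 - (30615/2)x^2 + 15300x - 13095/2

the result is g(x) = 3x^7 - 63x^6 + 567x^5 - 2835x^4 + 8505x^3 - (30615/2)x^2 + 15300x - 13095/2


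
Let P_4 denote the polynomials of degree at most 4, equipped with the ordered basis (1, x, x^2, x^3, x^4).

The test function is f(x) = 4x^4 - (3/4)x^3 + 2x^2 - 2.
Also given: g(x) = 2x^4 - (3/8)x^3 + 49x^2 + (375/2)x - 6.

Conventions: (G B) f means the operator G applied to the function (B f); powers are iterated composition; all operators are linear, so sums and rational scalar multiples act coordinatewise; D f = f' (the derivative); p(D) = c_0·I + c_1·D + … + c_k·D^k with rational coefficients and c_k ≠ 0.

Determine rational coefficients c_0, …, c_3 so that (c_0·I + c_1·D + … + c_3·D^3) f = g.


D^0 f = 4x^4 - (3/4)x^3 + 2x^2 - 2
D^1 f = 16x^3 - (9/4)x^2 + 4x
D^2 f = 48x^2 - (9/2)x + 4
D^3 f = 96x - 9/2
matching coefficients of g against c_0 f + c_1 Df + … from the top degree down determines the c_i
solution: c_0 = 1/2, c_1 = 0, c_2 = 1, c_3 = 2

p(D) = (1/2)·I + D^2 + 2·D^3, i.e. c_0 = 1/2, c_1 = 0, c_2 = 1, c_3 = 2


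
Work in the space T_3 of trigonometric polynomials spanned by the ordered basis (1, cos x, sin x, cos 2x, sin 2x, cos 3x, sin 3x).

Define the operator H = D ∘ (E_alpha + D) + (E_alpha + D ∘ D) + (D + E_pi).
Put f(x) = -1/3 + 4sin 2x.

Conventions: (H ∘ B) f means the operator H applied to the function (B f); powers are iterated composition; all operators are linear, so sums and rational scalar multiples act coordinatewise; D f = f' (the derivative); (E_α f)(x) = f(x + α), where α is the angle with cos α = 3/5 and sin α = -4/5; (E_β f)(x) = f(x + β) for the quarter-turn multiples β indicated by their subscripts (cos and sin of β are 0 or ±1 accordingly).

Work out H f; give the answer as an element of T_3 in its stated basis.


the image equals g(x) = -2/3 + (48/25)cos 2x - (536/25)sin 2x

E_alpha f = -1/3 - (96/25)cos 2x - (28/25)sin 2x
D f = 8cos 2x
(E_alpha + D) f = -1/3 + (104/25)cos 2x - (28/25)sin 2x
D (E_alpha + D) f = -(56/25)cos 2x - (208/25)sin 2x
E_alpha f = -1/3 - (96/25)cos 2x - (28/25)sin 2x
D f = 8cos 2x
D D f = -16sin 2x
(E_alpha + D ∘ D) f = -1/3 - (96/25)cos 2x - (428/25)sin 2x
D f = 8cos 2x
E_pi f = -1/3 + 4sin 2x
(D + E_pi) f = -1/3 + 8cos 2x + 4sin 2x
(D ∘ (E_alpha + D) + (E_alpha + D ∘ D) + (D + E_pi)) f = -2/3 + (48/25)cos 2x - (536/25)sin 2x


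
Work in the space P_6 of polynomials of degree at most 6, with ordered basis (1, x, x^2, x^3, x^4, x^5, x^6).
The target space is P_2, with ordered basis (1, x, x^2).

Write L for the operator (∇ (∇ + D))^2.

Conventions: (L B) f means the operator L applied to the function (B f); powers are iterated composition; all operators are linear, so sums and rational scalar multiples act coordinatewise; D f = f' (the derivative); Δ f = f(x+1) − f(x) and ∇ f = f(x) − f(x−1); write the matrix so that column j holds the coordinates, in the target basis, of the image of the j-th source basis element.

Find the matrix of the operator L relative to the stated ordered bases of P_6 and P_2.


image of 1: 0
image of x: 0
image of x^2: 0
image of x^3: 0
image of x^4: 96
image of x^5: 480x - 720
image of x^6: 1440x^2 - 4320x + 3780
each image's coordinates form column j of the matrix

the matrix is [[0, 0, 0, 0, 96, -720, 3780]; [0, 0, 0, 0, 0, 480, -4320]; [0, 0, 0, 0, 0, 0, 1440]] (rows listed top to bottom)


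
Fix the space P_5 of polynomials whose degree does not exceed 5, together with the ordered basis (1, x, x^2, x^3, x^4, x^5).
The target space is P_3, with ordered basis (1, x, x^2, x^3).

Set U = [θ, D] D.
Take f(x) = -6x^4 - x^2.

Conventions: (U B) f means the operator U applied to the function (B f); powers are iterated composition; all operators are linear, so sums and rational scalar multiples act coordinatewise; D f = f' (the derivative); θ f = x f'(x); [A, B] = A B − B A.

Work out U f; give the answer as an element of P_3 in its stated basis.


the image equals g(x) = 72x^2 + 2

D f = -24x^3 - 2x
D D f = -72x^2 - 2
θ D D f = -144x^2
θ D f = -72x^3 - 2x
D θ D f = -216x^2 - 2
[θ, D] D f = 72x^2 + 2


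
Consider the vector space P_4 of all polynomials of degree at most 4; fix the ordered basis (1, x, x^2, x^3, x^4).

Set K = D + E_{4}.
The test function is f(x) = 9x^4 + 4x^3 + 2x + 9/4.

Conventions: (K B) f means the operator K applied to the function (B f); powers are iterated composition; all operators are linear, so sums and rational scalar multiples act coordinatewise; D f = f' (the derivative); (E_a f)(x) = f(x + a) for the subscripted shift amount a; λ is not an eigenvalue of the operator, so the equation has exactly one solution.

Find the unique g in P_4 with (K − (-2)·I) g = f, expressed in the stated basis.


write g with unknown coordinates in the stated basis and equate coefficients in (K − (-2)·I) g = f
solving from the highest basis element down gives g = 3x^4 - (56/3)x^3 - (8/3)x^2 + (470/9)x + 7577/108
check: K g = 3x^4 + (124/3)x^3 + (16/3)x^2 - (922/9)x - 14911/108
so K g − (-2)·g = 9x^4 + 4x^3 + 2x + 9/4 = f ✓

g(x) = 3x^4 - (56/3)x^3 - (8/3)x^2 + (470/9)x + 7577/108


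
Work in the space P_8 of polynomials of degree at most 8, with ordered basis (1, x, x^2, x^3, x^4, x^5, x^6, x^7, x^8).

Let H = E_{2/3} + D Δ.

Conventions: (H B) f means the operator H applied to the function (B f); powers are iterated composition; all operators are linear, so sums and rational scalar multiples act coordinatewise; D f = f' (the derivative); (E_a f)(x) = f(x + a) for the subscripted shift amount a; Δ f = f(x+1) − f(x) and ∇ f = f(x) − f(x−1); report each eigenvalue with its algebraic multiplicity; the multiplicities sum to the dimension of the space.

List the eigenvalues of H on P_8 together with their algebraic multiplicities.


image of 1: 1
image of x: x + 2/3
image of x^2: x^2 + (4/3)x + 22/9
image of x^3: x^3 + 2x^2 + (22/3)x + 89/27
image of x^4: x^4 + (8/3)x^3 + (44/3)x^2 + (356/27)x + 340/81
image of x^5: x^5 + (10/3)x^4 + (220/9)x^3 + (890/27)x^2 + (1700/81)x + 1247/243
image of x^6: x^6 + 4x^5 + (110/3)x^4 + (1780/27)x^3 + (1700/27)x^2 + (2494/81)x + 4438/729
image of x^7: x^7 + (14/3)x^6 + (154/3)x^5 + (3115/27)x^4 + (11900/81)x^3 + (8729/81)x^2 + (31066/729)x + 15437/2187
image of x^8: x^8 + (16/3)x^7 + (616/9)x^6 + (4984/27)x^5 + (23800/81)x^4 + (69832/243)x^3 + (124264/729)x^2 + (123496/2187)x + 52744/6561
the matrix is upper triangular; its diagonal is (1, 1, 1, 1, 1, 1, 1, 1, 1)
for a triangular matrix the eigenvalues are the diagonal entries, with algebraic multiplicity their repetition count

λ = 1 (multiplicity 9)


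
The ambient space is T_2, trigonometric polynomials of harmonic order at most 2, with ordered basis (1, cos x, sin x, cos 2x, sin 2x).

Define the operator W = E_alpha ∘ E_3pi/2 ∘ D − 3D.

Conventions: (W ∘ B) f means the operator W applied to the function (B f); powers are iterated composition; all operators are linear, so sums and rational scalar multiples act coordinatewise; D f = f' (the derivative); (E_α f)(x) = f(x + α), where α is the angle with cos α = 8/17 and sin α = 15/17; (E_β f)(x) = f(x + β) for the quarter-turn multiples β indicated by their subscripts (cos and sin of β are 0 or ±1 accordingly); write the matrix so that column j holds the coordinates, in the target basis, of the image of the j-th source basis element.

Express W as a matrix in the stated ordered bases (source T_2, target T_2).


image of 1: 0
image of cos x: (8/17)cos x + (36/17)sin x
image of sin x: -(36/17)cos x + (8/17)sin x
image of cos 2x: (480/289)cos 2x + (1412/289)sin 2x
image of sin 2x: -(1412/289)cos 2x + (480/289)sin 2x
each image's coordinates form column j of the matrix

the matrix is [[0, 0, 0, 0, 0]; [0, 8/17, -36/17, 0, 0]; [0, 36/17, 8/17, 0, 0]; [0, 0, 0, 480/289, -1412/289]; [0, 0, 0, 1412/289, 480/289]] (rows listed top to bottom)


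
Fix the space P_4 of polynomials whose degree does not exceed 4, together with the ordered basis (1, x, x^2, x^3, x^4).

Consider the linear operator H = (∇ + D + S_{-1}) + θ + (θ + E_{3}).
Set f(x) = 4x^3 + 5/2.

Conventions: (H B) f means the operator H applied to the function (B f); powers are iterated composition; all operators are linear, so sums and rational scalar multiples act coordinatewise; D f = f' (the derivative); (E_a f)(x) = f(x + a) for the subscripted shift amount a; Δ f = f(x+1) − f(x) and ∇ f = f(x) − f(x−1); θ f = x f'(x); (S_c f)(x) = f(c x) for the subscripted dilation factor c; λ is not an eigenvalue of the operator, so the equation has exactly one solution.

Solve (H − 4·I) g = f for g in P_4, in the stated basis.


write g with unknown coordinates in the stated basis and equate coefficients in (H − 4·I) g = f
solving from the highest basis element down gives g = 2x^3 - 15x^2 - 51x - 643/4
check: H g = 12x^3 - 60x^2 - 204x - 1281/2
so H g − 4·g = 4x^3 + 5/2 = f ✓

g(x) = 2x^3 - 15x^2 - 51x - 643/4


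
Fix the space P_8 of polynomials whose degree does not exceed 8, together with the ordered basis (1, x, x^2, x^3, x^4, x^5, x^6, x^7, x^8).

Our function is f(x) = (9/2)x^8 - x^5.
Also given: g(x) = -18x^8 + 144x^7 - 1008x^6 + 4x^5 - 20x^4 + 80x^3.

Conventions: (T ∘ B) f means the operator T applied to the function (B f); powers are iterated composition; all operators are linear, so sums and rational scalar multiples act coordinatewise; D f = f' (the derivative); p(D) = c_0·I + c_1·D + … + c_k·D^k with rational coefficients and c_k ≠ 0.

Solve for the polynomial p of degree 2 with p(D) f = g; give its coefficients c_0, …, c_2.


D^0 f = (9/2)x^8 - x^5
D^1 f = 36x^7 - 5x^4
D^2 f = 252x^6 - 20x^3
matching coefficients of g against c_0 f + c_1 Df + … from the top degree down determines the c_i
solution: c_0 = -4, c_1 = 4, c_2 = -4

c_0 = -4, c_1 = 4, c_2 = -4
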